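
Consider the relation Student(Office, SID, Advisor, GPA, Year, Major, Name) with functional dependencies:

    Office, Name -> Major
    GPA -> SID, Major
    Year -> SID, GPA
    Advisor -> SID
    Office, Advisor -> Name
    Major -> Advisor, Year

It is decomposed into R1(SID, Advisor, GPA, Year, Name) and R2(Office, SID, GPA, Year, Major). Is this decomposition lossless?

No

Common attributes: R1 ∩ R2 = {SID, GPA, Year}.
Closure of {SID, GPA, Year}: GPA → SID, Major applies, adding Major; Major → Advisor, Year applies, adding Advisor. So (SID, GPA, Year)⁺ = {SID, Advisor, GPA, Year, Major}.
The closure contains neither all of R1 = {SID, Advisor, GPA, Year, Name} nor all of R2 = {Office, SID, GPA, Year, Major}, so the common attributes are not a superkey of either fragment. The join is lossy.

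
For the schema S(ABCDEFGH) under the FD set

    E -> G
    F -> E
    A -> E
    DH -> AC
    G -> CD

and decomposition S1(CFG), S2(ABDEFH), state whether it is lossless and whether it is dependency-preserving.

lossless but not dependency-preserving

Lossless test: (F)⁺ = {CDEFG}, which contains all of one fragment — lossless.
Dependency preservation: the restricted closure of {E} across the fragments never reaches {G}, so E → G cannot be enforced without a join — not preserved.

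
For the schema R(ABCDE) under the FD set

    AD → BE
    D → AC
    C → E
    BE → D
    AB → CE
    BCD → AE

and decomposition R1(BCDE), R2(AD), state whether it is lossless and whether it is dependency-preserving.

Lossless test: (D)⁺ = {ABCDE}, which contains all of one fragment — lossless.
Dependency preservation: the restricted closure of {AB} across the fragments never reaches {CE}, so AB → CE cannot be enforced without a join — not preserved.

lossless but not dependency-preserving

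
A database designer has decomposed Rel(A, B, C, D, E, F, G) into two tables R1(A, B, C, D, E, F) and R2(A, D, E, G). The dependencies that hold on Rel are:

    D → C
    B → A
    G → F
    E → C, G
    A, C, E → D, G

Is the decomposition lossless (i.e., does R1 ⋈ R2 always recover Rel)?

Common attributes: R1 ∩ R2 = {A, D, E}.
Closure of {A, D, E}: D → C applies, adding C; E → C, G applies, adding G; G → F applies, adding F. So (A, D, E)⁺ = {A, C, D, E, F, G}.
This closure contains every attribute of R2, so R1 ∩ R2 → R2. The join is lossless.

Yes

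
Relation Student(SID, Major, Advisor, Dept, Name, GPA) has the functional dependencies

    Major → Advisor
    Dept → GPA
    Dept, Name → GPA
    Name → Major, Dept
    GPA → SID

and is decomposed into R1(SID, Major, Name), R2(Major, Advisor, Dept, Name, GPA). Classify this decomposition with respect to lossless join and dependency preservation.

Lossless test: (Major, Name)⁺ = {SID, Major, Advisor, Dept, Name, GPA}, which contains all of one fragment — lossless.
Dependency preservation: the restricted closure of {GPA} across the fragments never reaches {SID}, so GPA → SID cannot be enforced without a join — not preserved.

lossless but not dependency-preserving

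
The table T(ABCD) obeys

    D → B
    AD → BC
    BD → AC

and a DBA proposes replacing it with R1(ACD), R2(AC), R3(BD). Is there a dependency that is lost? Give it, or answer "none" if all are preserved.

D → B lies within R3.
AD → BC: restricted closure across fragments reaches BC.
BD → AC: restricted closure across fragments reaches AC.
Every dependency is enforceable on the fragments, so the decomposition is dependency-preserving.

none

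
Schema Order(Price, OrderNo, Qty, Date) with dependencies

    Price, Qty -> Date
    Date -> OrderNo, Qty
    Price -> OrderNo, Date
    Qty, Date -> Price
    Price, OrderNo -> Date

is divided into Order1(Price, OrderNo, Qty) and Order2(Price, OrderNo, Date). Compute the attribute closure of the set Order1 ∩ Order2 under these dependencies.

Order1 ∩ Order2 = {Price, OrderNo}.
Price → OrderNo, Date applies, adding Date
Date → OrderNo, Qty applies, adding Qty
Closure: {Price, OrderNo, Qty, Date}.

Price, OrderNo, Qty, Date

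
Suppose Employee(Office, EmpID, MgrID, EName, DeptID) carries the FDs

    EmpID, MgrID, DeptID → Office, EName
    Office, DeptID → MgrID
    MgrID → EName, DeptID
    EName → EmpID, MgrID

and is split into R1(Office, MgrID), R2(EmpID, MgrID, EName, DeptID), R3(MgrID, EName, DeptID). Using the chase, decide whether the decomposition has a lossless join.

Yes

Chase test. Columns are Office, EmpID, MgrID, EName, DeptID; row i has aⱼ where attribute j ∈ Ri, else bᵢⱼ.
Initial tableau (one row per fragment):
  row 1: a1 b12 a3 b14 b15
  row 2: b21 a2 a3 a4 a5
  row 3: b31 b32 a3 a4 a5
Rows 1 and 2 agree on MgrID; apply MgrID→EName, DeptID and equate their EName, DeptID entries.
Rows 1 and 2 agree on EName; apply EName→EmpID, MgrID and equate their EmpID, MgrID entries.
Rows 1 and 3 agree on EName; apply EName→EmpID, MgrID and equate their EmpID, MgrID entries.
Rows 1 and 2 agree on EmpID, MgrID, DeptID; apply EmpID, MgrID, DeptID→Office, EName and equate their Office, EName entries.
Rows 1 and 3 agree on EmpID, MgrID, DeptID; apply EmpID, MgrID, DeptID→Office, EName and equate their Office, EName entries.
Row 1 is now all distinguished symbols — the join is lossless.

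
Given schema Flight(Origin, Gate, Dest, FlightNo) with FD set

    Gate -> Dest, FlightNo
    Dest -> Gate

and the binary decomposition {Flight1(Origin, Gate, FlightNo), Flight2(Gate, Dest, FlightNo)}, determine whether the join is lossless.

Common attributes: Flight1 ∩ Flight2 = {Gate, FlightNo}.
Closure of {Gate, FlightNo}: Gate → Dest, FlightNo applies, adding Dest. So (Gate, FlightNo)⁺ = {Gate, Dest, FlightNo}.
This closure contains every attribute of Flight2, so Flight1 ∩ Flight2 → Flight2. The join is lossless.

Yes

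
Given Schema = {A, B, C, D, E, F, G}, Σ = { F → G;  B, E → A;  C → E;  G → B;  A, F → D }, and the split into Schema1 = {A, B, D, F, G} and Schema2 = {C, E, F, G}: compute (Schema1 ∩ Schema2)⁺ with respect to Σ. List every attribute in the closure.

B, F, G

Schema1 ∩ Schema2 = {F, G}.
G → B applies, adding B
Closure: {B, F, G}.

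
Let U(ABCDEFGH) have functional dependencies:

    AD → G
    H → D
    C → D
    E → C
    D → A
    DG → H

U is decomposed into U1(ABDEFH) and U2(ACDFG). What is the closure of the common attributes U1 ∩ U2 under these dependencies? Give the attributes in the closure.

ADFGH

U1 ∩ U2 = {ADF}.
AD → G applies, adding G
DG → H applies, adding H
Closure: {ADFGH}.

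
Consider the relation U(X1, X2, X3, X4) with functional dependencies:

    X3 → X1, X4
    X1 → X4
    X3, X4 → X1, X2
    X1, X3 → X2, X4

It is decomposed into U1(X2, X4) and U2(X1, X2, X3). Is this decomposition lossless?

Common attributes: U1 ∩ U2 = {X2}.
No dependency enlarges {X2}, so (X2)⁺ = {X2}.
The closure contains neither all of U1 = {X2, X4} nor all of U2 = {X1, X2, X3}, so the common attributes are not a superkey of either fragment. The join is lossy.

No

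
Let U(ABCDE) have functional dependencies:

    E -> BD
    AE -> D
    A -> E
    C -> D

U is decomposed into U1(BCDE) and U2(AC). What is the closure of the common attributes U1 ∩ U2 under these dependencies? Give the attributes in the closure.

CD

U1 ∩ U2 = {C}.
C → D applies, adding D
Closure: {CD}.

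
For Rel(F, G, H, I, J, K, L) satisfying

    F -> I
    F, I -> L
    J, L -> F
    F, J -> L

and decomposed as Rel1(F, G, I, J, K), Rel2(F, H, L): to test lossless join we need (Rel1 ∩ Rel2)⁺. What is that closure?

Rel1 ∩ Rel2 = {F}.
F → I applies, adding I
F, I → L applies, adding L
Closure: {F, I, L}.

F, I, L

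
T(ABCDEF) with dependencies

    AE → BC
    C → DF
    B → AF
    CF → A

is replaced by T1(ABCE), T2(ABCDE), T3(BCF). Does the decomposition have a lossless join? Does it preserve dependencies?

Lossless test (chase): Rows 1 and 2 agree on C; apply C→DF and equate their DF entries. Rows 1 and 3 agree on C; apply C→DF and equate their DF entries. Rows 1 and 3 agree on B; apply B→AF and equate their AF entries. Row 1 is now all distinguished symbols — the join is lossless.
Dependency preservation: C → DF; B → AF; CF → A are not contained in any single fragment, but the restricted closure of each left-hand side across the fragments still reaches the right-hand side; the remaining FDs each lie inside some fragment. All dependencies are preserved.

lossless and dependency-preserving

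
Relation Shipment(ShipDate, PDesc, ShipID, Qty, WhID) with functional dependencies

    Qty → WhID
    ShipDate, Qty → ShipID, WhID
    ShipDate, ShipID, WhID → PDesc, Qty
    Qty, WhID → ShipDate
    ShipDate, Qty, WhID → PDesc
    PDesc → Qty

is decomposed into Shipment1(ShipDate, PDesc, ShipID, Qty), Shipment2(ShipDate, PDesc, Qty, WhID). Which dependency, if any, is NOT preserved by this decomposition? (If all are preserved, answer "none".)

ShipDate, ShipID, WhID → PDesc, Qty

Check ShipDate, ShipID, WhID → PDesc, Qty: no single fragment contains all of {ShipDate, PDesc, ShipID, Qty, WhID}, and the restricted closure of {ShipDate, ShipID, WhID} across the fragments never reaches {PDesc, Qty}.
Qty → WhID is preserved.
ShipDate, Qty → ShipID, WhID is preserved.
Qty, WhID → ShipDate is preserved.
ShipDate, Qty, WhID → PDesc is preserved.
PDesc → Qty is preserved.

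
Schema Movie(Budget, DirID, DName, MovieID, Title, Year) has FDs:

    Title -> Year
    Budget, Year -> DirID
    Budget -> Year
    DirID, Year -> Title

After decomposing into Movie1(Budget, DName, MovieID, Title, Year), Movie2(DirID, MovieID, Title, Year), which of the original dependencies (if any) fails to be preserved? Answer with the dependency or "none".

Check Budget, Year → DirID: no single fragment contains all of {Budget, DirID, Year}, and the restricted closure of {Budget, Year} across the fragments never reaches {DirID}.
Title → Year is preserved.
Budget → Year is preserved.
DirID, Year → Title is preserved.

Budget, Year -> DirID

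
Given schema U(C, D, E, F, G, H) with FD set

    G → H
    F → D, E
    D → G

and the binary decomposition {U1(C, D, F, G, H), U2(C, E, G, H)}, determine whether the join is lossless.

Common attributes: U1 ∩ U2 = {C, G, H}.
No dependency enlarges {C, G, H}, so (C, G, H)⁺ = {C, G, H}.
The closure contains neither all of U1 = {C, D, F, G, H} nor all of U2 = {C, E, G, H}, so the common attributes are not a superkey of either fragment. The join is lossy.

No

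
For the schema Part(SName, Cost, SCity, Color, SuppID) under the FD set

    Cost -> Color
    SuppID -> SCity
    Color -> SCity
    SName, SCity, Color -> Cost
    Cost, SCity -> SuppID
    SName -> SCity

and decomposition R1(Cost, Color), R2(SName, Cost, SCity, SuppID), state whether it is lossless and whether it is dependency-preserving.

lossless but not dependency-preserving

Lossless test: (Cost)⁺ = {Cost, SCity, Color, SuppID}, which contains all of one fragment — lossless.
Dependency preservation: the restricted closure of {Color} across the fragments never reaches {SCity}, so Color → SCity cannot be enforced without a join — not preserved.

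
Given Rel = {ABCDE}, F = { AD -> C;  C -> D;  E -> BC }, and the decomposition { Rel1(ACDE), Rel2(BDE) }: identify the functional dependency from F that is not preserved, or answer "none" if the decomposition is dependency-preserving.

none

AD → C lies within Rel1.
C → D lies within Rel1.
E → BC: restricted closure across fragments reaches BC.
Every dependency is enforceable on the fragments, so the decomposition is dependency-preserving.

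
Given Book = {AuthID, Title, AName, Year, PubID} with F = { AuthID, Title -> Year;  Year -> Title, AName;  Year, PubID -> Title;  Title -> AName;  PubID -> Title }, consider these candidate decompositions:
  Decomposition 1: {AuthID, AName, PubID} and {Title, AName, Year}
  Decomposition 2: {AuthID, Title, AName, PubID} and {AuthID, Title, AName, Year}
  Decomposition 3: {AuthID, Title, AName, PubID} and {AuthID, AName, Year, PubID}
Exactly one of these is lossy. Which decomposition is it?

Decomposition 1: common = {AName}, closure = {AName} → lossy.
Decomposition 2: common = {AuthID, Title, AName}, closure = {AuthID, Title, AName, Year} → lossless.
Decomposition 3: common = {AuthID, AName, PubID}, closure = {AuthID, Title, AName, Year, PubID} → lossless.

Decomposition 1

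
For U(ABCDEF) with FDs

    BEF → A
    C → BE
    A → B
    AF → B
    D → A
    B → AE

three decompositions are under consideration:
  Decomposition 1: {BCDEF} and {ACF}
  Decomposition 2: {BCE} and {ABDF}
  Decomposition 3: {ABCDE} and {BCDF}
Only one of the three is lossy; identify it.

Decomposition 1: common = {CF}, closure = {ABCEF} → lossless.
Decomposition 2: common = {B}, closure = {ABE} → lossy.
Decomposition 3: common = {BCD}, closure = {ABCDE} → lossless.

Decomposition 2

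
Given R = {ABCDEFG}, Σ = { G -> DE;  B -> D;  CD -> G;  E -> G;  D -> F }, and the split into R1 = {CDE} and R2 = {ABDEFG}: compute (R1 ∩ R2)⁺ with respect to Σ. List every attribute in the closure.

R1 ∩ R2 = {DE}.
E → G applies, adding G
D → F applies, adding F
Closure: {DEFG}.

DEFG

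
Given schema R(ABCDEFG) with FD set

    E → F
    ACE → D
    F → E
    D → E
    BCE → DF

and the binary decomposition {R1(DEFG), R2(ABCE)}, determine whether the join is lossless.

No

Common attributes: R1 ∩ R2 = {E}.
Closure of {E}: E → F applies, adding F. So (E)⁺ = {EF}.
The closure contains neither all of R1 = {DEFG} nor all of R2 = {ABCE}, so the common attributes are not a superkey of either fragment. The join is lossy.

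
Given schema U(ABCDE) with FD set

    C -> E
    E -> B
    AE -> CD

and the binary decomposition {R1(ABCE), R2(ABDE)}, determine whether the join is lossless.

Common attributes: R1 ∩ R2 = {ABE}.
Closure of {ABE}: AE → CD applies, adding CD. So (ABE)⁺ = {ABCDE}.
This closure contains every attribute of R1, so R1 ∩ R2 → R1. The join is lossless.

Yes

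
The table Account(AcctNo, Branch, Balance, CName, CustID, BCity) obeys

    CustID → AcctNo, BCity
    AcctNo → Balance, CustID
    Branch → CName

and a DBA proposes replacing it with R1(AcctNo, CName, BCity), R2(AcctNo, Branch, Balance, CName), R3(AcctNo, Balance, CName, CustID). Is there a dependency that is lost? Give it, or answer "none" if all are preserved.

none

CustID → AcctNo, BCity: restricted closure across fragments reaches AcctNo, BCity.
AcctNo → Balance, CustID lies within R3.
Branch → CName lies within R2.
Every dependency is enforceable on the fragments, so the decomposition is dependency-preserving.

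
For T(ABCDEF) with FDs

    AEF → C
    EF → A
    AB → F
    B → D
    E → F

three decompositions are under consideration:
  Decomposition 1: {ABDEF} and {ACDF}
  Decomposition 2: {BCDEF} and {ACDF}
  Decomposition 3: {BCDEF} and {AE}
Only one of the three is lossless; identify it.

Decomposition 1: common = {ADF}, closure = {ADF} → lossy.
Decomposition 2: common = {CDF}, closure = {CDF} → lossy.
Decomposition 3: common = {E}, closure = {ACEF} → lossless.

Decomposition 3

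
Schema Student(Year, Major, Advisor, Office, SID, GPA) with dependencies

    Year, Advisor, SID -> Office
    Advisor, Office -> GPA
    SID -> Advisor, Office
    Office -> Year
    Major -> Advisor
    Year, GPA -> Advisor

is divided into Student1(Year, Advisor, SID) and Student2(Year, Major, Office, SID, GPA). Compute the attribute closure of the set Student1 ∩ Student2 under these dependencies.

Year, Advisor, Office, SID, GPA

Student1 ∩ Student2 = {Year, SID}.
SID → Advisor, Office applies, adding Advisor, Office
Advisor, Office → GPA applies, adding GPA
Closure: {Year, Advisor, Office, SID, GPA}.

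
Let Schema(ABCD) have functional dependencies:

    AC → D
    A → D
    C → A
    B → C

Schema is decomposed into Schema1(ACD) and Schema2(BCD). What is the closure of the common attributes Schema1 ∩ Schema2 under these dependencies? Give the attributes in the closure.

Schema1 ∩ Schema2 = {CD}.
C → A applies, adding A
Closure: {ACD}.

ACD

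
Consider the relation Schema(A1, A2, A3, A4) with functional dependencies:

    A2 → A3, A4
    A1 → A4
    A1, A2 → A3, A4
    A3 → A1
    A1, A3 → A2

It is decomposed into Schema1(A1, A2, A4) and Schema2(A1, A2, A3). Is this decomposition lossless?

Yes

Common attributes: Schema1 ∩ Schema2 = {A1, A2}.
Closure of {A1, A2}: A2 → A3, A4 applies, adding A3, A4. So (A1, A2)⁺ = {A1, A2, A3, A4}.
This closure contains every attribute of Schema1, so Schema1 ∩ Schema2 → Schema1. The join is lossless.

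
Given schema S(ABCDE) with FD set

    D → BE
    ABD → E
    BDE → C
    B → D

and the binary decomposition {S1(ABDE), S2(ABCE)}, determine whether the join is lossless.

Yes

Common attributes: S1 ∩ S2 = {ABE}.
Closure of {ABE}: B → D applies, adding D; BDE → C applies, adding C. So (ABE)⁺ = {ABCDE}.
This closure contains every attribute of S1, so S1 ∩ S2 → S1. The join is lossless.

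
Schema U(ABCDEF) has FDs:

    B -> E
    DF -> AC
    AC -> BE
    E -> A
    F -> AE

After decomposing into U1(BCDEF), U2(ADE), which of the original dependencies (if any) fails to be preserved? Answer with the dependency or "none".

Check AC → BE: no single fragment contains all of {ABCE}, and the restricted closure of {AC} across the fragments never reaches {BE}.
B → E is preserved.
DF → AC is preserved.
E → A is preserved.
F → AE is preserved.

AC -> BE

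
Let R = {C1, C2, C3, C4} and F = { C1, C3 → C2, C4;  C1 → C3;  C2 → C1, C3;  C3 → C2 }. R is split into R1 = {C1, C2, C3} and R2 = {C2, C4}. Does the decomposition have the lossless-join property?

Yes

Common attributes: R1 ∩ R2 = {C2}.
Closure of {C2}: C2 → C1, C3 applies, adding C1, C3; C1, C3 → C2, C4 applies, adding C4. So (C2)⁺ = {C1, C2, C3, C4}.
This closure contains every attribute of R1, so R1 ∩ R2 → R1. The join is lossless.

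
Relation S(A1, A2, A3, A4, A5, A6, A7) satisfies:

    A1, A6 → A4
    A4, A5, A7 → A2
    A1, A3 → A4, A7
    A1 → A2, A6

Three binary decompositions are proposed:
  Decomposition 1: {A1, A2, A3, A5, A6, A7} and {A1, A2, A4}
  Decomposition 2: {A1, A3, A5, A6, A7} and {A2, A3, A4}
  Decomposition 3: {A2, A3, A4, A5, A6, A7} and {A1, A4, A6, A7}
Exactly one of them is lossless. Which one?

Decomposition 1

Decomposition 1: common = {A1, A2}, closure = {A1, A2, A4, A6} → lossless.
Decomposition 2: common = {A3}, closure = {A3} → lossy.
Decomposition 3: common = {A4, A6, A7}, closure = {A4, A6, A7} → lossy.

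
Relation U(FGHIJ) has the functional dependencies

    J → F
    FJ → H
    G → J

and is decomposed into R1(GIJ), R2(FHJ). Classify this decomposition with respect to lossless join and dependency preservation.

lossless and dependency-preserving

Lossless test: (J)⁺ = {FHJ}, which contains all of one fragment — lossless.
Dependency preservation: every FD's attributes lie within a single fragment, so each can be enforced locally — preserved.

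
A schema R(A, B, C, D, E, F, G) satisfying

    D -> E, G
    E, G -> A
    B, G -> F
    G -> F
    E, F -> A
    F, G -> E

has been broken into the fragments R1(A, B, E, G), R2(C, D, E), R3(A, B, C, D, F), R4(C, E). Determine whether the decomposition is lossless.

Chase test. Columns are A, B, C, D, E, F, G; row i has aⱼ where attribute j ∈ Ri, else bᵢⱼ.
Initial tableau (one row per fragment):
  row 1: a1 a2 b13 b14 a5 b16 a7
  row 2: b21 b22 a3 a4 a5 b26 b27
  row 3: a1 a2 a3 a4 b35 a6 b37
  row 4: b41 b42 a3 b44 a5 b46 b47
Rows 2 and 3 agree on D; apply D→E, G and equate their E, G entries.
Rows 2 and 3 agree on E, G; apply E, G→A and equate their A entries.
Rows 2 and 3 agree on G; apply G→F and equate their F entries.
No row becomes fully distinguished — the join is lossy.

No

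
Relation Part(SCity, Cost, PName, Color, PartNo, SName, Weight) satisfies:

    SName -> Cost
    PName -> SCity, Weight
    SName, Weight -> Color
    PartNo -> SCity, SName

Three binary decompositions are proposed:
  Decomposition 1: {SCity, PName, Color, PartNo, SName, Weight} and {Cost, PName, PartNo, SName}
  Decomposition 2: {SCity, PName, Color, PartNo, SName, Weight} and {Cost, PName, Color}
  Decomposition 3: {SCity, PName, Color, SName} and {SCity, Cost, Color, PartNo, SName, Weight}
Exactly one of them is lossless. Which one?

Decomposition 1

Decomposition 1: common = {PName, PartNo, SName}, closure = {SCity, Cost, PName, Color, PartNo, SName, Weight} → lossless.
Decomposition 2: common = {PName, Color}, closure = {SCity, PName, Color, Weight} → lossy.
Decomposition 3: common = {SCity, Color, SName}, closure = {SCity, Cost, Color, SName} → lossy.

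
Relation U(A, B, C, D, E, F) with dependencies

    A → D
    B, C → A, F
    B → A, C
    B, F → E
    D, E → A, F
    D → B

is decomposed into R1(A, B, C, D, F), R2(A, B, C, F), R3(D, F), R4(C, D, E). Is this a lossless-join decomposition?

Chase test. Columns are A, B, C, D, E, F; row i has aⱼ where attribute j ∈ Ri, else bᵢⱼ.
Initial tableau (one row per fragment):
  row 1: a1 a2 a3 a4 b15 a6
  row 2: a1 a2 a3 b24 b25 a6
  row 3: b31 b32 b33 a4 b35 a6
  row 4: b41 b42 a3 a4 a5 b46
Rows 1 and 2 agree on A; apply A→D and equate their D entries.
Rows 1 and 2 agree on B, F; apply B, F→E and equate their E entries.
Rows 1 and 3 agree on D; apply D→B and equate their B entries.
Rows 1 and 4 agree on D; apply D→B and equate their B entries.
Rows 1 and 4 agree on B, C; apply B, C→A, F and equate their A, F entries.
Rows 1 and 3 agree on B; apply B→A, C and equate their A, C entries.
Rows 1 and 3 agree on B, F; apply B, F→E and equate their E entries.
Rows 1 and 4 agree on B, F; apply B, F→E and equate their E entries.
Row 1 is now all distinguished symbols — the join is lossless.

Yes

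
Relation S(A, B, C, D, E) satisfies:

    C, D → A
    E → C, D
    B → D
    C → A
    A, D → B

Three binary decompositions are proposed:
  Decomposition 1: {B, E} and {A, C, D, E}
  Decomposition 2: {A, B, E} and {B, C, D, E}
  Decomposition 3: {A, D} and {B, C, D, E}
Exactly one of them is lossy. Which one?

Decomposition 1: common = {E}, closure = {A, B, C, D, E} → lossless.
Decomposition 2: common = {B, E}, closure = {A, B, C, D, E} → lossless.
Decomposition 3: common = {D}, closure = {D} → lossy.

Decomposition 3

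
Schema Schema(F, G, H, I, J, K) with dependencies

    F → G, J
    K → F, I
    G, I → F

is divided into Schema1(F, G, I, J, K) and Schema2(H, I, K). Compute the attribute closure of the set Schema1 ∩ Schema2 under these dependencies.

F, G, I, J, K

Schema1 ∩ Schema2 = {I, K}.
K → F, I applies, adding F
F → G, J applies, adding G, J
Closure: {F, G, I, J, K}.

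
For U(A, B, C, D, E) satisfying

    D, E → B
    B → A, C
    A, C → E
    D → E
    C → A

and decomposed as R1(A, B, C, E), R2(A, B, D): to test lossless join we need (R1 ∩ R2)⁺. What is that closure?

R1 ∩ R2 = {A, B}.
B → A, C applies, adding C
A, C → E applies, adding E
Closure: {A, B, C, E}.

A, B, C, E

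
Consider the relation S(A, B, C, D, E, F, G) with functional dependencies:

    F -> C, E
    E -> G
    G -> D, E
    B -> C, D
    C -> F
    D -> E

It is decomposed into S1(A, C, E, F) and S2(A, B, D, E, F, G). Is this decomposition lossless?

Yes

Common attributes: S1 ∩ S2 = {A, E, F}.
Closure of {A, E, F}: F → C, E applies, adding C; E → G applies, adding G; G → D, E applies, adding D. So (A, E, F)⁺ = {A, C, D, E, F, G}.
This closure contains every attribute of S1, so S1 ∩ S2 → S1. The join is lossless.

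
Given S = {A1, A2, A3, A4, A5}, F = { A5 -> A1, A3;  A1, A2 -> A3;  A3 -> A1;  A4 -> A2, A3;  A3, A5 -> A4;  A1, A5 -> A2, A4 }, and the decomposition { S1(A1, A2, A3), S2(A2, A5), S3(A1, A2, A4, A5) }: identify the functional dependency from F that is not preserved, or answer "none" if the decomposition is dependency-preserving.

A5 → A1, A3: restricted closure across fragments reaches A1, A3.
A1, A2 → A3 lies within S1.
A3 → A1 lies within S1.
A4 → A2, A3: restricted closure across fragments reaches A2, A3.
A3, A5 → A4: restricted closure across fragments reaches A4.
A1, A5 → A2, A4 lies within S3.
Every dependency is enforceable on the fragments, so the decomposition is dependency-preserving.

none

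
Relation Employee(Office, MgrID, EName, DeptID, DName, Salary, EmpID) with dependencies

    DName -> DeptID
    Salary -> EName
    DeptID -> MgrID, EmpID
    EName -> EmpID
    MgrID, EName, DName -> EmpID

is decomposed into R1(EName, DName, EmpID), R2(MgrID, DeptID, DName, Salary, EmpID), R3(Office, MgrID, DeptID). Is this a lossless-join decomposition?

Chase test. Columns are Office, MgrID, EName, DeptID, DName, Salary, EmpID; row i has aⱼ where attribute j ∈ Ri, else bᵢⱼ.
Initial tableau (one row per fragment):
  row 1: b11 b12 a3 b14 a5 b16 a7
  row 2: b21 a2 b23 a4 a5 a6 a7
  row 3: a1 a2 b33 a4 b35 b36 b37
Rows 1 and 2 agree on DName; apply DName→DeptID and equate their DeptID entries.
Rows 1 and 2 agree on DeptID; apply DeptID→MgrID, EmpID and equate their MgrID, EmpID entries.
Rows 1 and 3 agree on DeptID; apply DeptID→MgrID, EmpID and equate their MgrID, EmpID entries.
No row becomes fully distinguished — the join is lossy.

No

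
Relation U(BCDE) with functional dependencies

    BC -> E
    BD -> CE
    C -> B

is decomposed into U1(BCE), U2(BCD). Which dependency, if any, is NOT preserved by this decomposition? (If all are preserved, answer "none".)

BC → E lies within U1.
BD → CE: restricted closure across fragments reaches CE.
C → B lies within U1.
Every dependency is enforceable on the fragments, so the decomposition is dependency-preserving.

none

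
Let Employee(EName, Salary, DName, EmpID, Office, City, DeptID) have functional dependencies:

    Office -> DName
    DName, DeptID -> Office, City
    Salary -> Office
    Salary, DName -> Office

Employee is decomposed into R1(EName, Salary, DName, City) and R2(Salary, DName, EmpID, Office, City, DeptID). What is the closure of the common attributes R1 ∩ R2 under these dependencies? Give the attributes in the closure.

R1 ∩ R2 = {Salary, DName, City}.
Salary → Office applies, adding Office
Closure: {Salary, DName, Office, City}.

Salary, DName, Office, City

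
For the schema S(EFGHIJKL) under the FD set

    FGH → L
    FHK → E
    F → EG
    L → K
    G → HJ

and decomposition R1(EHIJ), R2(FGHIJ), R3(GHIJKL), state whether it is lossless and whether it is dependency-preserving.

Lossless test (chase): applying each FD to every pair of rows produces no changes in the tableau, so no row becomes fully distinguished — the join is lossy.
Dependency preservation: the restricted closure of {FGH} across the fragments never reaches {L}, so FGH → L cannot be enforced without a join — not preserved.

lossy and not dependency-preserving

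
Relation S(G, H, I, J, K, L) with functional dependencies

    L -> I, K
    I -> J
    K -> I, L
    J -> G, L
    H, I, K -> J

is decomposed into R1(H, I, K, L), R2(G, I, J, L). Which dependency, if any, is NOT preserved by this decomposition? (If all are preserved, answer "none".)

none

L → I, K lies within R1.
I → J lies within R2.
K → I, L lies within R1.
J → G, L lies within R2.
H, I, K → J: restricted closure across fragments reaches J.
Every dependency is enforceable on the fragments, so the decomposition is dependency-preserving.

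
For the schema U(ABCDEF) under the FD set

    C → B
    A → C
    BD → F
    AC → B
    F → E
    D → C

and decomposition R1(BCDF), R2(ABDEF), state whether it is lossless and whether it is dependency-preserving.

lossless but not dependency-preserving

Lossless test: (BDF)⁺ = {BCDEF}, which contains all of one fragment — lossless.
Dependency preservation: the restricted closure of {A} across the fragments never reaches {C}, so A → C cannot be enforced without a join — not preserved.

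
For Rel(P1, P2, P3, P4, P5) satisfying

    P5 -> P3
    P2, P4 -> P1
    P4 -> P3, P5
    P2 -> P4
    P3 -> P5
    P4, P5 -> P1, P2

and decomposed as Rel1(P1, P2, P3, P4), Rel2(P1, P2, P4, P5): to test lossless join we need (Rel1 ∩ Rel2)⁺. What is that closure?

P1, P2, P3, P4, P5

Rel1 ∩ Rel2 = {P1, P2, P4}.
P4 → P3, P5 applies, adding P3, P5
Closure: {P1, P2, P3, P4, P5}.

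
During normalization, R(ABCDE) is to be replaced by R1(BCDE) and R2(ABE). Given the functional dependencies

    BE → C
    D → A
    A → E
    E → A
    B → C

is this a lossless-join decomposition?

Yes

Common attributes: R1 ∩ R2 = {BE}.
Closure of {BE}: BE → C applies, adding C; E → A applies, adding A. So (BE)⁺ = {ABCE}.
This closure contains every attribute of R2, so R1 ∩ R2 → R2. The join is lossless.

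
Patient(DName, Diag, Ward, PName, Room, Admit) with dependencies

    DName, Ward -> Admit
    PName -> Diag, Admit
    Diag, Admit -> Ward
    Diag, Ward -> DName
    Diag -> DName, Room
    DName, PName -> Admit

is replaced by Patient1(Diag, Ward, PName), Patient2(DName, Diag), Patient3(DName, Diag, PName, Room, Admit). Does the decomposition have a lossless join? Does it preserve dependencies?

Lossless test (chase): Rows 1 and 3 agree on PName; apply PName→Diag, Admit and equate their Diag, Admit entries. Rows 1 and 3 agree on Diag, Admit; apply Diag, Admit→Ward and equate their Ward entries. Rows 1 and 3 agree on Diag, Ward; apply Diag, Ward→DName and equate their DName entries. Rows 1 and 2 agree on Diag; apply Diag→DName, Room and equate their DName, Room entries. Rows 1 and 3 agree on Diag; apply Diag→DName, Room and equate their DName, Room entries. Row 1 is now all distinguished symbols — the join is lossless.
Dependency preservation: the restricted closure of {DName, Ward} across the fragments never reaches {Admit}, so DName, Ward → Admit cannot be enforced without a join — not preserved.

lossless but not dependency-preserving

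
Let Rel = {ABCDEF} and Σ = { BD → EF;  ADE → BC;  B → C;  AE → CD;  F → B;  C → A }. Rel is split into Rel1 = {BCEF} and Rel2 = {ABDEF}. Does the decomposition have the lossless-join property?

Yes

Common attributes: Rel1 ∩ Rel2 = {BEF}.
Closure of {BEF}: B → C applies, adding C; C → A applies, adding A; AE → CD applies, adding D. So (BEF)⁺ = {ABCDEF}.
This closure contains every attribute of Rel1, so Rel1 ∩ Rel2 → Rel1. The join is lossless.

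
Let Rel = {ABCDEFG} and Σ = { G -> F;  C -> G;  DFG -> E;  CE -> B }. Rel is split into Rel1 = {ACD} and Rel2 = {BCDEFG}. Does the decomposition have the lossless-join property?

Yes

Common attributes: Rel1 ∩ Rel2 = {CD}.
Closure of {CD}: C → G applies, adding G; G → F applies, adding F; DFG → E applies, adding E; CE → B applies, adding B. So (CD)⁺ = {BCDEFG}.
This closure contains every attribute of Rel2, so Rel1 ∩ Rel2 → Rel2. The join is lossless.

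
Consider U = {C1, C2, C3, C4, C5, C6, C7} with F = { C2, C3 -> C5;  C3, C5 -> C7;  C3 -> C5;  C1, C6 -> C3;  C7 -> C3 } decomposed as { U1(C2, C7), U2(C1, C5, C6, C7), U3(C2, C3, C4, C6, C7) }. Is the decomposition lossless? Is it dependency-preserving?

Lossless test (chase): Rows 1 and 2 agree on C7; apply C7→C3 and equate their C3 entries. Rows 1 and 3 agree on C7; apply C7→C3 and equate their C3 entries. Rows 1 and 3 agree on C2, C3; apply C2, C3→C5 and equate their C5 entries. Rows 1 and 2 agree on C3; apply C3→C5 and equate their C5 entries. No row becomes fully distinguished — the join is lossy.
Dependency preservation: C2, C3 → C5; C3, C5 → C7; C3 → C5; C1, C6 → C3 are not contained in any single fragment, but the restricted closure of each left-hand side across the fragments still reaches the right-hand side; the remaining FDs each lie inside some fragment. All dependencies are preserved.

lossy but dependency-preserving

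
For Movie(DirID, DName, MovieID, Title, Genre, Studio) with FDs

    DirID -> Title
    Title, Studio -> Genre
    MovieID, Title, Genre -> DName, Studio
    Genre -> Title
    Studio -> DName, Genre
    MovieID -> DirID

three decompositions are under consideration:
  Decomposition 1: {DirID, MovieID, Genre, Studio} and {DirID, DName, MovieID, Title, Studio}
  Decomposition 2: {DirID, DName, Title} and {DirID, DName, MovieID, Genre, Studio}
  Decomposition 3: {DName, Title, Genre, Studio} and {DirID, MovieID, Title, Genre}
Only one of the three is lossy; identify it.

Decomposition 1: common = {DirID, MovieID, Studio}, closure = {DirID, DName, MovieID, Title, Genre, Studio} → lossless.
Decomposition 2: common = {DirID, DName}, closure = {DirID, DName, Title} → lossless.
Decomposition 3: common = {Title, Genre}, closure = {Title, Genre} → lossy.

Decomposition 3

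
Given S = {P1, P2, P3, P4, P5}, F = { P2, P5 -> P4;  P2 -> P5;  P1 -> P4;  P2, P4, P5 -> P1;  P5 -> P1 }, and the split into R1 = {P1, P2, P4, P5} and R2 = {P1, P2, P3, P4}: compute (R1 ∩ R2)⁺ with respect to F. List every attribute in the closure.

R1 ∩ R2 = {P1, P2, P4}.
P2 → P5 applies, adding P5
Closure: {P1, P2, P4, P5}.

P1, P2, P4, P5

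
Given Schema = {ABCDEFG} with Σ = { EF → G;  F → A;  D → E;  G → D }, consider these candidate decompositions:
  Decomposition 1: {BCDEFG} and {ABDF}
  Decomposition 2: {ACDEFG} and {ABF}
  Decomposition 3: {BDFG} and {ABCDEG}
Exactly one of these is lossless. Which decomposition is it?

Decomposition 1: common = {BDF}, closure = {ABDEFG} → lossless.
Decomposition 2: common = {AF}, closure = {AF} → lossy.
Decomposition 3: common = {BDG}, closure = {BDEG} → lossy.

Decomposition 1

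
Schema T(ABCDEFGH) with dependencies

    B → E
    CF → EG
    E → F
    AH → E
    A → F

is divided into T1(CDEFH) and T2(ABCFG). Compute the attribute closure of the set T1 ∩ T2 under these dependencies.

T1 ∩ T2 = {CF}.
CF → EG applies, adding EG
Closure: {CEFG}.

CEFG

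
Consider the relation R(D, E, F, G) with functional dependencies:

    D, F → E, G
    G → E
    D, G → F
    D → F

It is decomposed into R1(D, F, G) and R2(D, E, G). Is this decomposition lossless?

Yes

Common attributes: R1 ∩ R2 = {D, G}.
Closure of {D, G}: G → E applies, adding E; D, G → F applies, adding F. So (D, G)⁺ = {D, E, F, G}.
This closure contains every attribute of R1, so R1 ∩ R2 → R1. The join is lossless.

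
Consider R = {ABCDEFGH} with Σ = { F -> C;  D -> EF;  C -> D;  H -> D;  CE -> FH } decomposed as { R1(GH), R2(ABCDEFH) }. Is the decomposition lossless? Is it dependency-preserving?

Lossless test: (H)⁺ = {CDEFH}, which is a superkey of neither fragment — lossy.
Dependency preservation: every FD's attributes lie within a single fragment, so each can be enforced locally — preserved.

lossy but dependency-preserving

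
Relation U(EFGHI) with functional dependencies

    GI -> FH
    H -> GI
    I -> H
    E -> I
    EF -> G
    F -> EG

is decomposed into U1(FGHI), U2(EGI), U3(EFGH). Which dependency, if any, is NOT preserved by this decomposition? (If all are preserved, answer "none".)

none

GI → FH lies within U1.
H → GI lies within U1.
I → H lies within U1.
E → I lies within U2.
EF → G lies within U3.
F → EG lies within U3.
Every dependency is enforceable on the fragments, so the decomposition is dependency-preserving.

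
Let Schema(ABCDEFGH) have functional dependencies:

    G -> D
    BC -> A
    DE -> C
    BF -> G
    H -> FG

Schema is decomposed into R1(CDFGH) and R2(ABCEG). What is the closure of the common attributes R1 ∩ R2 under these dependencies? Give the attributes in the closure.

R1 ∩ R2 = {CG}.
G → D applies, adding D
Closure: {CDG}.

CDG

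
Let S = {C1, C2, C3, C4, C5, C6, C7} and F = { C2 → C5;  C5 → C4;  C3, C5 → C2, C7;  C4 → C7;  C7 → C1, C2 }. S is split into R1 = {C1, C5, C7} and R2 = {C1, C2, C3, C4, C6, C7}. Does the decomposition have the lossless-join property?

Yes

Common attributes: R1 ∩ R2 = {C1, C7}.
Closure of {C1, C7}: C7 → C1, C2 applies, adding C2; C2 → C5 applies, adding C5; C5 → C4 applies, adding C4. So (C1, C7)⁺ = {C1, C2, C4, C5, C7}.
This closure contains every attribute of R1, so R1 ∩ R2 → R1. The join is lossless.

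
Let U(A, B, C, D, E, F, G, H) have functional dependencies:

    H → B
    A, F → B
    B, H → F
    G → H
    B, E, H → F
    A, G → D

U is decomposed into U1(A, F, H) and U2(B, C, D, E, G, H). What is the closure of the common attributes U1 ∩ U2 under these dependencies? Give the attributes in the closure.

U1 ∩ U2 = {H}.
H → B applies, adding B
B, H → F applies, adding F
Closure: {B, F, H}.

B, F, H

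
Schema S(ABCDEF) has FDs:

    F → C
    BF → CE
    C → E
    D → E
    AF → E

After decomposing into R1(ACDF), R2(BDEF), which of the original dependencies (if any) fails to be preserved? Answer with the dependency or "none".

C → E

Check C → E: no single fragment contains all of {CE}, and the restricted closure of {C} across the fragments never reaches {E}.
F → C is preserved.
BF → CE is preserved.
D → E is preserved.
AF → E is preserved.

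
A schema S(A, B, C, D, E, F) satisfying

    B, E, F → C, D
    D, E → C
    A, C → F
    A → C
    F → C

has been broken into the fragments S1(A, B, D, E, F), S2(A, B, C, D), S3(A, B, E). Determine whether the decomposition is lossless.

Chase test. Columns are A, B, C, D, E, F; row i has aⱼ where attribute j ∈ Si, else bᵢⱼ.
Initial tableau (one row per fragment):
  row 1: a1 a2 b13 a4 a5 a6
  row 2: a1 a2 a3 a4 b25 b26
  row 3: a1 a2 b33 b34 a5 b36
Rows 1 and 2 agree on A; apply A→C and equate their C entries.
Rows 1 and 3 agree on A; apply A→C and equate their C entries.
Rows 1 and 2 agree on A, C; apply A, C→F and equate their F entries.
Rows 1 and 3 agree on A, C; apply A, C→F and equate their F entries.
Rows 1 and 3 agree on B, E, F; apply B, E, F→C, D and equate their C, D entries.
Row 1 is now all distinguished symbols — the join is lossless.

Yes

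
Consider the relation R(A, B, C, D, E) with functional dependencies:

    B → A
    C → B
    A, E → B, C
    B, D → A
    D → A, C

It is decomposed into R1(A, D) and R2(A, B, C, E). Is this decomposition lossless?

No

Common attributes: R1 ∩ R2 = {A}.
No dependency enlarges {A}, so (A)⁺ = {A}.
The closure contains neither all of R1 = {A, D} nor all of R2 = {A, B, C, E}, so the common attributes are not a superkey of either fragment. The join is lossy.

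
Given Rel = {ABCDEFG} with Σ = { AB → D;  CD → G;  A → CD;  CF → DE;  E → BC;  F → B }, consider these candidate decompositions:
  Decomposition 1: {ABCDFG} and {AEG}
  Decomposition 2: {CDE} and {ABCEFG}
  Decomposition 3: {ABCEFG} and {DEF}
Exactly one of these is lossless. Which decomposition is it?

Decomposition 3

Decomposition 1: common = {AG}, closure = {ACDG} → lossy.
Decomposition 2: common = {CE}, closure = {BCE} → lossy.
Decomposition 3: common = {EF}, closure = {BCDEFG} → lossless.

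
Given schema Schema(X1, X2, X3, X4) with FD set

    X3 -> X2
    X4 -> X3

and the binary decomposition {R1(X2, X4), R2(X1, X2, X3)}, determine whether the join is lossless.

No

Common attributes: R1 ∩ R2 = {X2}.
No dependency enlarges {X2}, so (X2)⁺ = {X2}.
The closure contains neither all of R1 = {X2, X4} nor all of R2 = {X1, X2, X3}, so the common attributes are not a superkey of either fragment. The join is lossy.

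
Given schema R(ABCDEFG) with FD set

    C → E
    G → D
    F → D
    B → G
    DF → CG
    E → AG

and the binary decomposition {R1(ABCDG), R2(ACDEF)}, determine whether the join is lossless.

No

Common attributes: R1 ∩ R2 = {ACD}.
Closure of {ACD}: C → E applies, adding E; E → AG applies, adding G. So (ACD)⁺ = {ACDEG}.
The closure contains neither all of R1 = {ABCDG} nor all of R2 = {ACDEF}, so the common attributes are not a superkey of either fragment. The join is lossy.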